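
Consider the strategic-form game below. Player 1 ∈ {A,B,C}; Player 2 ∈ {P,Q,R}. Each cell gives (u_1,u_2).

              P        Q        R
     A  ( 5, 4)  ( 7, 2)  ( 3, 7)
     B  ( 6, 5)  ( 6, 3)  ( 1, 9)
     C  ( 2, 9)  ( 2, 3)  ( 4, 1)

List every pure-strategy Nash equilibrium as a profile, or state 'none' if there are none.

PSNE: ∅

(A,P): not NE [P1→B gives 6>5; P2→R gives 7>4]
(A,Q): not NE [P2→R gives 7>2]
(A,R): not NE [P1→C gives 4>3]
(B,P): not NE [P2→R gives 9>5]
(B,Q): not NE [P1→A gives 7>6; P2→R gives 9>3]
(B,R): not NE [P1→C gives 4>1]
(C,P): not NE [P1→B gives 6>2]
(C,Q): not NE [P1→A gives 7>2; P2→P gives 9>3]
(C,R): not NE [P2→P gives 9>1]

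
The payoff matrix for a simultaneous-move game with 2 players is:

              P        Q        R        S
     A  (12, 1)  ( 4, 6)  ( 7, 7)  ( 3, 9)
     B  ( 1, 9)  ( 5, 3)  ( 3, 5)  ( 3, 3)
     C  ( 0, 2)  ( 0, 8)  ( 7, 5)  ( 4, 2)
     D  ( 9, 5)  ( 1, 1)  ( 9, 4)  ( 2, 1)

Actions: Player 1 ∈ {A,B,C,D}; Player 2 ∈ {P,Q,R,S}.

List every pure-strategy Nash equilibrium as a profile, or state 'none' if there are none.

(A,P): not NE [P2→S gives 9>1]
(A,Q): not NE [P1→B gives 5>4; P2→S gives 9>6]
(A,R): not NE [P1→D gives 9>7; P2→S gives 9>7]
(A,S): not NE [P1→C gives 4>3]
(B,P): not NE [P1→A gives 12>1]
(B,Q): not NE [P2→P gives 9>3]
(B,R): not NE [P1→D gives 9>3; P2→P gives 9>5]
(B,S): not NE [P1→C gives 4>3; P2→P gives 9>3]
(C,P): not NE [P1→A gives 12>0; P2→Q gives 8>2]
(C,Q): not NE [P1→B gives 5>0]
(C,R): not NE [P1→D gives 9>7; P2→Q gives 8>5]
(C,S): not NE [P2→Q gives 8>2]
(D,P): not NE [P1→A gives 12>9]
(D,Q): not NE [P1→B gives 5>1; P2→P gives 5>1]
(D,R): not NE [P2→P gives 5>4]
(D,S): not NE [P1→C gives 4>2; P2→P gives 5>1]

No pure NE.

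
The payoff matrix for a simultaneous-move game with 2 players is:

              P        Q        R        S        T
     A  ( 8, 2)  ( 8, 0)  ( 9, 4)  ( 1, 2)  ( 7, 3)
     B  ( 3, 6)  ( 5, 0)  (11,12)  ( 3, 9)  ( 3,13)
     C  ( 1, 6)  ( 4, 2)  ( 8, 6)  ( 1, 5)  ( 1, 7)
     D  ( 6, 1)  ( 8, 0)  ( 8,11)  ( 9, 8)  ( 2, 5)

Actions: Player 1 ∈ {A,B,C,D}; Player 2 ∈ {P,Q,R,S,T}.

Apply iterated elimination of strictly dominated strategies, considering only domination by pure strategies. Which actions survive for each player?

Remaining: P1:{A,B} P2:{R,T}

P1 drop C (B beats it: P:3>1 Q:5>4 R:11>8 S:3>1 T:3>1)
P2 drop P (R beats it: A:4>2 B:12>6 D:11>1)
P2 drop Q (R beats it: A:4>0 B:12>0 D:11>0)
P2 drop S (R beats it: A:4>2 B:12>9 D:11>8)
P1 drop D (A beats it: R:9>8 T:7>2)
P1→{A,B} P2→{R,T}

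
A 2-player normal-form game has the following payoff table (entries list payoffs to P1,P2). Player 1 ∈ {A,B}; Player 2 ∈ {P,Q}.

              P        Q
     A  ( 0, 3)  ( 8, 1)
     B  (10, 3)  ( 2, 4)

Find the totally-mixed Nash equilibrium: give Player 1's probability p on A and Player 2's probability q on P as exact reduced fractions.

P1 mixes 1/3 on A; P2 mixes 3/8 on P

P1 indiff ⇒ q·0+(1-q)·8 = q·10+(1-q)·2 ⇒ q(-10) = (1-q)(-6) ⇒ q = 3/8
P2 indiff ⇒ p·3+(1-p)·3 = p·1+(1-p)·4 ⇒ p(2) = (1-p)(1) ⇒ p = 1/3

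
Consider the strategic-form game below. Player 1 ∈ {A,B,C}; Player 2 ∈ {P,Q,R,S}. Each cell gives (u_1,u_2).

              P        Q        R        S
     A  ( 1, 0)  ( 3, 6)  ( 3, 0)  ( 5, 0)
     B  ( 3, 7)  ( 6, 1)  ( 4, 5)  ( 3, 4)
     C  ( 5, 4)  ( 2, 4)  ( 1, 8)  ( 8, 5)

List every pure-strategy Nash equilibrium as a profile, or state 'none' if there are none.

(A,P): not NE [P1→C gives 5>1; P2→Q gives 6>0]
(A,Q): not NE [P1→B gives 6>3]
(A,R): not NE [P1→B gives 4>3; P2→Q gives 6>0]
(A,S): not NE [P1→C gives 8>5; P2→Q gives 6>0]
(B,P): not NE [P1→C gives 5>3]
(B,Q): not NE [P2→P gives 7>1]
(B,R): not NE [P2→P gives 7>5]
(B,S): not NE [P1→C gives 8>3; P2→P gives 7>4]
(C,P): not NE [P2→R gives 8>4]
(C,Q): not NE [P1→B gives 6>2; P2→R gives 8>4]
(C,R): not NE [P1→B gives 4>1]
(C,S): not NE [P2→R gives 8>5]

PSNE: ∅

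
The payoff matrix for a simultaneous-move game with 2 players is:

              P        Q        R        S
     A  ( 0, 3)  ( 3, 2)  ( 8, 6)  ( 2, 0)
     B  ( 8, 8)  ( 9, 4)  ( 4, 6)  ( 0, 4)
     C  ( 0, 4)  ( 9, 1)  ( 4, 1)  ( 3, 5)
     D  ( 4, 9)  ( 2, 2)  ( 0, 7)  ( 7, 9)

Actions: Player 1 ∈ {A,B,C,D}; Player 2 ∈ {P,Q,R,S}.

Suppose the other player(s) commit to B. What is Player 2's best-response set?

u_2(P vs B) = 8
u_2(Q vs B) = 4
u_2(R vs B) = 6
u_2(S vs B) = 4
max payoff 8 at {P}

P2 best: {P}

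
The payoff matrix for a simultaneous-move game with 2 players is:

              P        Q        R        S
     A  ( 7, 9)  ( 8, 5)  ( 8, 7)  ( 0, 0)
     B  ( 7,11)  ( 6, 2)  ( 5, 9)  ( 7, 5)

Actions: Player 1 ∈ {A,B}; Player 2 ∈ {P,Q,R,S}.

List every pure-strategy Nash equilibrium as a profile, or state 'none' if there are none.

(A,P): NE
(A,Q): not NE [P2→P gives 9>5]
(A,R): not NE [P2→P gives 9>7]
(A,S): not NE [P1→B gives 7>0; P2→P gives 9>0]
(B,P): NE
(B,Q): not NE [P1→A gives 8>6; P2→P gives 11>2]
(B,R): not NE [P1→A gives 8>5; P2→P gives 11>9]
(B,S): not NE [P2→P gives 11>5]

Nash profiles: (A,P), (B,P)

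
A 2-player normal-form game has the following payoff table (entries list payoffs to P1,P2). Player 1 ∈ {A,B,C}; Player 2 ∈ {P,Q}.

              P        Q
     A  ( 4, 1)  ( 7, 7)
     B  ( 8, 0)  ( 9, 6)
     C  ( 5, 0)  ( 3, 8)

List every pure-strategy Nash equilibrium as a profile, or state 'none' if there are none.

PSNE = {(B,Q)}

(A,P): not NE [P1→B gives 8>4; P2→Q gives 7>1]
(A,Q): not NE [P1→B gives 9>7]
(B,P): not NE [P2→Q gives 6>0]
(B,Q): NE
(C,P): not NE [P1→B gives 8>5; P2→Q gives 8>0]
(C,Q): not NE [P1→B gives 9>3]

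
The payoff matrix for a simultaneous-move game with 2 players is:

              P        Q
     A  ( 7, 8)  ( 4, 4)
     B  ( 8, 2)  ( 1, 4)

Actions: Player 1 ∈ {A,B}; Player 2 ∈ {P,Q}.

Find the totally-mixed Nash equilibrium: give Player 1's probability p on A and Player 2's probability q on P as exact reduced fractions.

P1 indiff ⇒ q·7+(1-q)·4 = q·8+(1-q)·1 ⇒ q(-1) = (1-q)(-3) ⇒ q = 3/4
P2 indiff ⇒ p·8+(1-p)·2 = p·4+(1-p)·4 ⇒ p(4) = (1-p)(2) ⇒ p = 1/3

p=1/3, q=3/4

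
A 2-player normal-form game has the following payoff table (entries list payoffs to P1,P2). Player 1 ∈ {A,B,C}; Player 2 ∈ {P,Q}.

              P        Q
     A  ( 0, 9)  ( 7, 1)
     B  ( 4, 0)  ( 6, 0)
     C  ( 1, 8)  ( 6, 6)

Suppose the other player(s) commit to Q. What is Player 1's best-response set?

u_1(A vs Q) = 7
u_1(B vs Q) = 6
u_1(C vs Q) = 6
max payoff 7 at {A}

BR_1 = {A}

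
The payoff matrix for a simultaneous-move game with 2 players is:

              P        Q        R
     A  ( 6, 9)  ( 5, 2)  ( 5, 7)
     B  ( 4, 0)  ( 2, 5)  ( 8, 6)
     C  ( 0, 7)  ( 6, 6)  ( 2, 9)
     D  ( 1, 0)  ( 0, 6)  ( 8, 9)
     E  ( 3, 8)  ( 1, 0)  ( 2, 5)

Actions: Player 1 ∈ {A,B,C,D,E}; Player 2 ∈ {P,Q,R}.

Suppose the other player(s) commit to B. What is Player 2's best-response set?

BR_2 = {R}

u_2(P vs B) = 0
u_2(Q vs B) = 5
u_2(R vs B) = 6
max payoff 6 at {R}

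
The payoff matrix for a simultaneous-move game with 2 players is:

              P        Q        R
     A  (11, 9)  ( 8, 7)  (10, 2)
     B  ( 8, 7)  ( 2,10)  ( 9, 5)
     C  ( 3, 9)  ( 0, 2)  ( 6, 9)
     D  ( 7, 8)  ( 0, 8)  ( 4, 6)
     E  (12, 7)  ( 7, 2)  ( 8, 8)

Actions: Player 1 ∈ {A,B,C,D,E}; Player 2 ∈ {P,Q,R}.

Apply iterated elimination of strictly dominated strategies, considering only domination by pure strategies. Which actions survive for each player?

Remaining: P1:{A,E} P2:{P,R}

P1 drop B (A beats it: P:11>8 Q:8>2 R:10>9)
P1 drop C (A beats it: P:11>3 Q:8>0 R:10>6)
P1 drop D (A beats it: P:11>7 Q:8>0 R:10>4)
P2 drop Q (P beats it: A:9>7 E:7>2)
P1→{A,E} P2→{P,R}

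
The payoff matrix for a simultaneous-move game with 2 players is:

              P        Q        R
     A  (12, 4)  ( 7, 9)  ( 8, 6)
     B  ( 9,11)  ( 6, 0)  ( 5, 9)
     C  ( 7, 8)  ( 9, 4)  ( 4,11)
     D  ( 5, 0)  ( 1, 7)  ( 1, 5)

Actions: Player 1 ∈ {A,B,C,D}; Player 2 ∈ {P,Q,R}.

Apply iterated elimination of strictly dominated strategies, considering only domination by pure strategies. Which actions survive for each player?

Survivors P1:{A,C} P2:{Q,R}

P1 drop B (A beats it: P:12>9 Q:7>6 R:8>5)
P1 drop D (A beats it: P:12>5 Q:7>1 R:8>1)
P2 drop P (R beats it: A:6>4 C:11>8)
P1→{A,C} P2→{Q,R}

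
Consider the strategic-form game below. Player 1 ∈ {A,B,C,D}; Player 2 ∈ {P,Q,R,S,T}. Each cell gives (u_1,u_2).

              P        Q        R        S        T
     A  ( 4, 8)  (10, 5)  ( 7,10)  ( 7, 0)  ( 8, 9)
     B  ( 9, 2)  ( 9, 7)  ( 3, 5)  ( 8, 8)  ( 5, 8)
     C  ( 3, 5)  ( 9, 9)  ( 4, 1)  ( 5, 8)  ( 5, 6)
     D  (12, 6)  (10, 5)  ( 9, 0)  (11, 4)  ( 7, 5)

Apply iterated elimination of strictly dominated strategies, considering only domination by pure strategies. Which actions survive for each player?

P1 drop B (D beats it: P:12>9 Q:10>9 R:9>3 S:11>8 T:7>5)
P1 drop C (A beats it: P:4>3 Q:10>9 R:7>4 S:7>5 T:8>5)
P2 drop Q (P beats it: A:8>5 D:6>5)
P2 drop S (P beats it: A:8>0 D:6>4)
P1→{A,D} P2→{P,R,T}

IESDS → P1:{A,D} P2:{P,R,T}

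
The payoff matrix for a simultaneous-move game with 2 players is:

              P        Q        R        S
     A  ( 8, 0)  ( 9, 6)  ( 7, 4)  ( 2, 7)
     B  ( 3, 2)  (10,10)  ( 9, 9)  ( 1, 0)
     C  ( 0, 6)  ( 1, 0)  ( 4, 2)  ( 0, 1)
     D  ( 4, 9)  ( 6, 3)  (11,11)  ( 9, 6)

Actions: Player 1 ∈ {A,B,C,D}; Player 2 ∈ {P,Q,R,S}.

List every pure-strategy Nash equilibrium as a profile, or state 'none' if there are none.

(A,P): not NE [P2→S gives 7>0]
(A,Q): not NE [P1→B gives 10>9; P2→S gives 7>6]
(A,R): not NE [P1→D gives 11>7; P2→S gives 7>4]
(A,S): not NE [P1→D gives 9>2]
(B,P): not NE [P1→A gives 8>3; P2→Q gives 10>2]
(B,Q): NE
(B,R): not NE [P1→D gives 11>9; P2→Q gives 10>9]
(B,S): not NE [P1→D gives 9>1; P2→Q gives 10>0]
(C,P): not NE [P1→A gives 8>0]
(C,Q): not NE [P1→B gives 10>1; P2→P gives 6>0]
(C,R): not NE [P1→D gives 11>4; P2→P gives 6>2]
(C,S): not NE [P1→D gives 9>0; P2→P gives 6>1]
(D,P): not NE [P1→A gives 8>4; P2→R gives 11>9]
(D,Q): not NE [P1→B gives 10>6; P2→R gives 11>3]
(D,R): NE
(D,S): not NE [P2→R gives 11>6]

PSNE = {(B,Q), (D,R)}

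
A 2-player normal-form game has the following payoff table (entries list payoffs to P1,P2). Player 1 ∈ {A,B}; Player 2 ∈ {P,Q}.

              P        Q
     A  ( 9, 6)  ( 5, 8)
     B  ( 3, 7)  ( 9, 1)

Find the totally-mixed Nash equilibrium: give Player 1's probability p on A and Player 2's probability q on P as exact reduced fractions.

P1 indiff ⇒ q·9+(1-q)·5 = q·3+(1-q)·9 ⇒ q(6) = (1-q)(4) ⇒ q = 2/5
P2 indiff ⇒ p·6+(1-p)·7 = p·8+(1-p)·1 ⇒ p(-2) = (1-p)(-6) ⇒ p = 3/4

P1 mixes 3/4 on A; P2 mixes 2/5 on P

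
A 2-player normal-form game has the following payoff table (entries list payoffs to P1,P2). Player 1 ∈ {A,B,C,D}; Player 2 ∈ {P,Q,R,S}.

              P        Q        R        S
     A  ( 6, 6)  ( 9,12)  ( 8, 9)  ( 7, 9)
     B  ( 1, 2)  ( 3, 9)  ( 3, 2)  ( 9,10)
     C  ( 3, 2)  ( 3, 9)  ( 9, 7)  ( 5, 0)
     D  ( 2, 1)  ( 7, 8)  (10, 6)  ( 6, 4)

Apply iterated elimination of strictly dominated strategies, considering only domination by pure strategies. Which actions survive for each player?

Remaining: P1:{A,B} P2:{Q,S}

P2 drop P (Q beats it: A:12>6 B:9>2 C:9>2 D:8>1)
P1 drop C (D beats it: Q:7>3 R:10>9 S:6>5)
P2 drop R (Q beats it: A:12>9 B:9>2 D:8>6)
P1 drop D (A beats it: Q:9>7 S:7>6)
P1→{A,B} P2→{Q,S}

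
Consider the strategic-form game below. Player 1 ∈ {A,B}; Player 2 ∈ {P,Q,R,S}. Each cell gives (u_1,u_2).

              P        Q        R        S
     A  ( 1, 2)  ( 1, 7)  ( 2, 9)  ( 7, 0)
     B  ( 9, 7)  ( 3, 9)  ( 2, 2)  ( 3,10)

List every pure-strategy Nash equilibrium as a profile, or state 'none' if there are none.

NE set: (A,R)

(A,P): not NE [P1→B gives 9>1; P2→R gives 9>2]
(A,Q): not NE [P1→B gives 3>1; P2→R gives 9>7]
(A,R): NE
(A,S): not NE [P2→R gives 9>0]
(B,P): not NE [P2→S gives 10>7]
(B,Q): not NE [P2→S gives 10>9]
(B,R): not NE [P2→S gives 10>2]
(B,S): not NE [P1→A gives 7>3]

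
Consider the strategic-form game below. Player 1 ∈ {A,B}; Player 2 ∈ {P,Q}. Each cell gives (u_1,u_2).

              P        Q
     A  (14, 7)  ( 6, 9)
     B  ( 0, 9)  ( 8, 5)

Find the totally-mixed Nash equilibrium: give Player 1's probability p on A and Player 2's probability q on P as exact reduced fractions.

P1 mixes 2/3 on A; P2 mixes 1/8 on P

P1 indiff ⇒ q·14+(1-q)·6 = q·0+(1-q)·8 ⇒ q(14) = (1-q)(2) ⇒ q = 1/8
P2 indiff ⇒ p·7+(1-p)·9 = p·9+(1-p)·5 ⇒ p(-2) = (1-p)(-4) ⇒ p = 2/3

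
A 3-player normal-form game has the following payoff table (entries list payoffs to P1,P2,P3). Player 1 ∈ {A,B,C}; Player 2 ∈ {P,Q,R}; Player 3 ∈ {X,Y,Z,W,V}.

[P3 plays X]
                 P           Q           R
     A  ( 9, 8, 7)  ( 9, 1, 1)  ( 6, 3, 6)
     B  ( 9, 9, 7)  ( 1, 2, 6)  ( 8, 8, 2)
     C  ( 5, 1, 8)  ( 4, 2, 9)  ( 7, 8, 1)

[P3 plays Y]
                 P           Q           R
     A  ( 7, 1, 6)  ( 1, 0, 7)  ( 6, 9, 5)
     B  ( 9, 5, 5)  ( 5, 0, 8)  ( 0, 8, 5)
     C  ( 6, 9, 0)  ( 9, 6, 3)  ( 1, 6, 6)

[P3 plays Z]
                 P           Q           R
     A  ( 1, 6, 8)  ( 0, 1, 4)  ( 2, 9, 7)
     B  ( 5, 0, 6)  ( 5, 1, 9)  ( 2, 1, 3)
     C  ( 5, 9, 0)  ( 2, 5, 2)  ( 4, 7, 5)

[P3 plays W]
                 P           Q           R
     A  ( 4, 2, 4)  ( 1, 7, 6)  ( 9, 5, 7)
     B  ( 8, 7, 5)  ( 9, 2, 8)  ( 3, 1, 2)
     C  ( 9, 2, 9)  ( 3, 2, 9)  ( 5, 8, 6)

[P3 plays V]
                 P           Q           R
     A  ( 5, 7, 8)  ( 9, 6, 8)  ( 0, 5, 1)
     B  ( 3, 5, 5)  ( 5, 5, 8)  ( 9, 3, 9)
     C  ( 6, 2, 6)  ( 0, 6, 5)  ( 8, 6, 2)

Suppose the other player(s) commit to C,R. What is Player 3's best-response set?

u_3(X vs C,R) = 1
u_3(Y vs C,R) = 6
u_3(Z vs C,R) = 5
u_3(W vs C,R) = 6
u_3(V vs C,R) = 2
max payoff 6 at {Y,W}

argmax u_3 = {Y,W}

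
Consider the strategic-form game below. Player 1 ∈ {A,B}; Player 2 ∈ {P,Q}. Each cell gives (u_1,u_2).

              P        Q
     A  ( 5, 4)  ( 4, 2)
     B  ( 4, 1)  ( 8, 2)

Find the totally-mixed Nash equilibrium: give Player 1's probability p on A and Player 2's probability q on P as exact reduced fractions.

p=1/3, q=4/5

P1 indiff ⇒ q·5+(1-q)·4 = q·4+(1-q)·8 ⇒ q(1) = (1-q)(4) ⇒ q = 4/5
P2 indiff ⇒ p·4+(1-p)·1 = p·2+(1-p)·2 ⇒ p(2) = (1-p)(1) ⇒ p = 1/3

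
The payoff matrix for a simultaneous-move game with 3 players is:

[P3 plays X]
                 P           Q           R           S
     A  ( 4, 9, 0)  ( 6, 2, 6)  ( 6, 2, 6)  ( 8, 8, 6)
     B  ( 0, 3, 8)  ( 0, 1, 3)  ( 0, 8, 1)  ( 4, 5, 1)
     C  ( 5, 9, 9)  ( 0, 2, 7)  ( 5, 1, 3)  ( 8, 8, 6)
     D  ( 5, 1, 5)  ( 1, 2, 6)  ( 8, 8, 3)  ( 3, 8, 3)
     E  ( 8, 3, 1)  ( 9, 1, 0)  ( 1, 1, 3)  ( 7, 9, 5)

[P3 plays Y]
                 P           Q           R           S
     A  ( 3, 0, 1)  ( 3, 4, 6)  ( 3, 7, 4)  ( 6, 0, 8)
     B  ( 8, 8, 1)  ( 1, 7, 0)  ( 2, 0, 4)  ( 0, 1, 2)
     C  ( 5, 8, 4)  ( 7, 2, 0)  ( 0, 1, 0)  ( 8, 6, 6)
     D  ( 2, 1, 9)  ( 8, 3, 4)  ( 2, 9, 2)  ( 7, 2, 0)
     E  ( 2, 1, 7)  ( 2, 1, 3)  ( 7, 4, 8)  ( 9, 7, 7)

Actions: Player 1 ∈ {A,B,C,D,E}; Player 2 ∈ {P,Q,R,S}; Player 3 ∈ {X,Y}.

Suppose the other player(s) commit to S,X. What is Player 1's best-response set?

P1 best: {A,C}

u_1(A vs S,X) = 8
u_1(B vs S,X) = 4
u_1(C vs S,X) = 8
u_1(D vs S,X) = 3
u_1(E vs S,X) = 7
max payoff 8 at {A,C}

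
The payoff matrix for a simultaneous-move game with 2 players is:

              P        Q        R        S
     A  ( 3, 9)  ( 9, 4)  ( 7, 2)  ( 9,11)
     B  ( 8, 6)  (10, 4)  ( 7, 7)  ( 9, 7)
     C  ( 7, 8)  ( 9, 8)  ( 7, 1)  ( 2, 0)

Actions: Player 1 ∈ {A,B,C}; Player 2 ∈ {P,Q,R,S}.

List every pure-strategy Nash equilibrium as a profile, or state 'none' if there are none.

NE set: (A,S), (B,R), (B,S)

(A,P): not NE [P1→B gives 8>3; P2→S gives 11>9]
(A,Q): not NE [P1→B gives 10>9; P2→S gives 11>4]
(A,R): not NE [P2→S gives 11>2]
(A,S): NE
(B,P): not NE [P2→S gives 7>6]
(B,Q): not NE [P2→S gives 7>4]
(B,R): NE
(B,S): NE
(C,P): not NE [P1→B gives 8>7]
(C,Q): not NE [P1→B gives 10>9]
(C,R): not NE [P2→Q gives 8>1]
(C,S): not NE [P1→B gives 9>2; P2→Q gives 8>0]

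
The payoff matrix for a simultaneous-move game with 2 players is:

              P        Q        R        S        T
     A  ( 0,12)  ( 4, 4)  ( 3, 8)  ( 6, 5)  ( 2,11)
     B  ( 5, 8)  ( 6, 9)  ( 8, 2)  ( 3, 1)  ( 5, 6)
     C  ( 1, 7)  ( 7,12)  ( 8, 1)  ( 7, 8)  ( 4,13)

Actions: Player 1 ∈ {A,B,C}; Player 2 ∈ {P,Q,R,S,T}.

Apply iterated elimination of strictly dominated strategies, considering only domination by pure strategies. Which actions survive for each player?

P1 drop A (C beats it: P:1>0 Q:7>4 R:8>3 S:7>6 T:4>2)
P2 drop P (Q beats it: B:9>8 C:12>7)
P2 drop R (Q beats it: B:9>2 C:12>1)
P2 drop S (Q beats it: B:9>1 C:12>8)
P1→{B,C} P2→{Q,T}

Survivors P1:{B,C} P2:{Q,T}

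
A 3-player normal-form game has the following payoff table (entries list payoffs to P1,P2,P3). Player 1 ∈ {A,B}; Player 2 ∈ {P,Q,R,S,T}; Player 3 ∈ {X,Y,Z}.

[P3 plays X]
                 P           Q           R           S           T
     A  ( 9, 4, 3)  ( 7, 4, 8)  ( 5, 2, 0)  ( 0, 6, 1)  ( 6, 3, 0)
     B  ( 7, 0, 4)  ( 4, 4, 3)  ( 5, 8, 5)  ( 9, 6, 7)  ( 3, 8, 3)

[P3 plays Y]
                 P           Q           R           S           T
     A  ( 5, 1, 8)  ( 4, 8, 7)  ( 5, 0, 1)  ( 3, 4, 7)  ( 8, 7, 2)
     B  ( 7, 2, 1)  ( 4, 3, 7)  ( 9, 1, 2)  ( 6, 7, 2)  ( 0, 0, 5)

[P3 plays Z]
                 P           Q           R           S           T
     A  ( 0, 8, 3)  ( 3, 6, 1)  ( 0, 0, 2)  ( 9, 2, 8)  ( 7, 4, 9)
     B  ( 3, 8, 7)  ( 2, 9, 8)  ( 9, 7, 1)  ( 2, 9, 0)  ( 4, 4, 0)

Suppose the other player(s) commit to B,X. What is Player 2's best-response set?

u_2(P vs B,X) = 0
u_2(Q vs B,X) = 4
u_2(R vs B,X) = 8
u_2(S vs B,X) = 6
u_2(T vs B,X) = 8
max payoff 8 at {R,T}

argmax u_2 = {R,T}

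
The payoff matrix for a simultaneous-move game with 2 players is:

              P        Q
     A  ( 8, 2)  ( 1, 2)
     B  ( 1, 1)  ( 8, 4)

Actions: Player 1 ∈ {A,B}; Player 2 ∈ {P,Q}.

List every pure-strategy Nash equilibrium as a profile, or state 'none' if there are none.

(A,P): NE
(A,Q): not NE [P1→B gives 8>1]
(B,P): not NE [P1→A gives 8>1; P2→Q gives 4>1]
(B,Q): NE

PSNE = {(A,P), (B,Q)}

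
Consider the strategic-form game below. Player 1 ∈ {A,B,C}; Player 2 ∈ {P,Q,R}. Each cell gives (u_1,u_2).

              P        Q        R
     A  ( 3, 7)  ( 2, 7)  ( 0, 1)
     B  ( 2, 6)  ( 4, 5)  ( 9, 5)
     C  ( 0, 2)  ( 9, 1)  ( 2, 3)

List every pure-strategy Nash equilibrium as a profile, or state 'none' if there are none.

NE set: (A,P)

(A,P): NE
(A,Q): not NE [P1→C gives 9>2]
(A,R): not NE [P1→B gives 9>0; P2→Q gives 7>1]
(B,P): not NE [P1→A gives 3>2]
(B,Q): not NE [P1→C gives 9>4; P2→P gives 6>5]
(B,R): not NE [P2→P gives 6>5]
(C,P): not NE [P1→A gives 3>0; P2→R gives 3>2]
(C,Q): not NE [P2→R gives 3>1]
(C,R): not NE [P1→B gives 9>2]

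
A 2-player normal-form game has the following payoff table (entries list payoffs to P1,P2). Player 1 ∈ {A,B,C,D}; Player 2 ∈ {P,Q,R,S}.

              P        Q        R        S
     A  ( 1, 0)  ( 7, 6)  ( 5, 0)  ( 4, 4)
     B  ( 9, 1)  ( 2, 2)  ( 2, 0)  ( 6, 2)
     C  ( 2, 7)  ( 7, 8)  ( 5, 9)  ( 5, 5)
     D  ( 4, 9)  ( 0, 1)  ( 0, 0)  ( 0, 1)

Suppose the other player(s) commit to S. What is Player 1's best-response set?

u_1(A vs S) = 4
u_1(B vs S) = 6
u_1(C vs S) = 5
u_1(D vs S) = 0
max payoff 6 at {B}

argmax u_1 = {B}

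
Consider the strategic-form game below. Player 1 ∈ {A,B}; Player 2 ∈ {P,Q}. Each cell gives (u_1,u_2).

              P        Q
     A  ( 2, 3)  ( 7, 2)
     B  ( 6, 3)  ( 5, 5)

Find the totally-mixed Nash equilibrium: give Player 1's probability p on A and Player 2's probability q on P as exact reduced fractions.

p=2/3, q=1/3

P1 indiff ⇒ q·2+(1-q)·7 = q·6+(1-q)·5 ⇒ q(-4) = (1-q)(-2) ⇒ q = 1/3
P2 indiff ⇒ p·3+(1-p)·3 = p·2+(1-p)·5 ⇒ p(1) = (1-p)(2) ⇒ p = 2/3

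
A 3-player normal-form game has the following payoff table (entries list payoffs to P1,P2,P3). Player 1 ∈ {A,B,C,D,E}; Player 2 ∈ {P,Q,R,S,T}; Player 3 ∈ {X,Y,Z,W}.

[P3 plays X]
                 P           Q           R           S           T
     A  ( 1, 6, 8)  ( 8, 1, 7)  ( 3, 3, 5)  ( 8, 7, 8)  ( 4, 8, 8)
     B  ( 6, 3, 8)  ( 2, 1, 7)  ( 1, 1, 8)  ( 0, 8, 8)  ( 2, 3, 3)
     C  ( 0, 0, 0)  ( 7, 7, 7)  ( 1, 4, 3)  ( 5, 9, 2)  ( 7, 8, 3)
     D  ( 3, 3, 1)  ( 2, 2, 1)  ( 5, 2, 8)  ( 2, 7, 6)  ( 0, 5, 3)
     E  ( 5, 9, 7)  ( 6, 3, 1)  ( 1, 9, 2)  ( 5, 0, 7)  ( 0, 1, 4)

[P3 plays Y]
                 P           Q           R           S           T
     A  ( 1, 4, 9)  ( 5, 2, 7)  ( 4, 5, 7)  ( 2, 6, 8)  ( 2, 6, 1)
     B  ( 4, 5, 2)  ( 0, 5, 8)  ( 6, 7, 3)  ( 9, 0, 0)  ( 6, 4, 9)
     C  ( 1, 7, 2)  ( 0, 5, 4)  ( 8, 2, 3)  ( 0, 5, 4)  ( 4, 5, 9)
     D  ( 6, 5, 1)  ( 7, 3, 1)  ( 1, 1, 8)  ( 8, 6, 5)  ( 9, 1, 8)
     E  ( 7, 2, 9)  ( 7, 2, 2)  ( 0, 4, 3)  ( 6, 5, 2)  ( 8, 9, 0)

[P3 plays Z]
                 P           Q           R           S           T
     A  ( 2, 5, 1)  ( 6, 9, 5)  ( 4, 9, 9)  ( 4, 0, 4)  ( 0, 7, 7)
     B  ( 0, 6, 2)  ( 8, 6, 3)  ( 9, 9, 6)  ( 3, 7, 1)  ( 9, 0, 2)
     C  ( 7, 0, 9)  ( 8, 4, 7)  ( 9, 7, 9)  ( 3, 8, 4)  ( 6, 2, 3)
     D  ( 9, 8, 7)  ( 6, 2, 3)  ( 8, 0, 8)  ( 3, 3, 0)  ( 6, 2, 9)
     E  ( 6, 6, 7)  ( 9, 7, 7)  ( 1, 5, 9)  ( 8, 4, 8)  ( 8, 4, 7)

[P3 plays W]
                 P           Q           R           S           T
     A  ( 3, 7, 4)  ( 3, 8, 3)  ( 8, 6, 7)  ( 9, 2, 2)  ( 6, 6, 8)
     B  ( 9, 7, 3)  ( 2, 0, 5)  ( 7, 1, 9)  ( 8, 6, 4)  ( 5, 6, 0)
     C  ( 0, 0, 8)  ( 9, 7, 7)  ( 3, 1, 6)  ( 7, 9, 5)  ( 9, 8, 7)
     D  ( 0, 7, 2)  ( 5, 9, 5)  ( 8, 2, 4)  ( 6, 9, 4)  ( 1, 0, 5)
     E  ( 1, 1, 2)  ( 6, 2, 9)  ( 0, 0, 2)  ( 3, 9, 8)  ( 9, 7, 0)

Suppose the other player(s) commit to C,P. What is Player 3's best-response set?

P3 best: {Z}

u_3(X vs C,P) = 0
u_3(Y vs C,P) = 2
u_3(Z vs C,P) = 9
u_3(W vs C,P) = 8
max payoff 9 at {Z}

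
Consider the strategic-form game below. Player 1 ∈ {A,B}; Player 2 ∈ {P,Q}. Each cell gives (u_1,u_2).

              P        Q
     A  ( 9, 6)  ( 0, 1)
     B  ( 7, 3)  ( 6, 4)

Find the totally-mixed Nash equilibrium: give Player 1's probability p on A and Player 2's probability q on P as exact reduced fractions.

P1 mixes 1/6 on A; P2 mixes 3/4 on P

P1 indiff ⇒ q·9+(1-q)·0 = q·7+(1-q)·6 ⇒ q(2) = (1-q)(6) ⇒ q = 3/4
P2 indiff ⇒ p·6+(1-p)·3 = p·1+(1-p)·4 ⇒ p(5) = (1-p)(1) ⇒ p = 1/6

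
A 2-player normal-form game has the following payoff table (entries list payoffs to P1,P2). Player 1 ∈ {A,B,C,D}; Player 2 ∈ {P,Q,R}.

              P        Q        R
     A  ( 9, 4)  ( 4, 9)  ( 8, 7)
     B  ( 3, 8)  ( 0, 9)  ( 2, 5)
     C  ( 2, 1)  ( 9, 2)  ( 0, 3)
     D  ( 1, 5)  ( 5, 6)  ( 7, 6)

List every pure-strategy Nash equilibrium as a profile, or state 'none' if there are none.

PSNE: ∅

(A,P): not NE [P2→Q gives 9>4]
(A,Q): not NE [P1→C gives 9>4]
(A,R): not NE [P2→Q gives 9>7]
(B,P): not NE [P1→A gives 9>3; P2→Q gives 9>8]
(B,Q): not NE [P1→C gives 9>0]
(B,R): not NE [P1→A gives 8>2; P2→Q gives 9>5]
(C,P): not NE [P1→A gives 9>2; P2→R gives 3>1]
(C,Q): not NE [P2→R gives 3>2]
(C,R): not NE [P1→A gives 8>0]
(D,P): not NE [P1→A gives 9>1; P2→R gives 6>5]
(D,Q): not NE [P1→C gives 9>5]
(D,R): not NE [P1→A gives 8>7]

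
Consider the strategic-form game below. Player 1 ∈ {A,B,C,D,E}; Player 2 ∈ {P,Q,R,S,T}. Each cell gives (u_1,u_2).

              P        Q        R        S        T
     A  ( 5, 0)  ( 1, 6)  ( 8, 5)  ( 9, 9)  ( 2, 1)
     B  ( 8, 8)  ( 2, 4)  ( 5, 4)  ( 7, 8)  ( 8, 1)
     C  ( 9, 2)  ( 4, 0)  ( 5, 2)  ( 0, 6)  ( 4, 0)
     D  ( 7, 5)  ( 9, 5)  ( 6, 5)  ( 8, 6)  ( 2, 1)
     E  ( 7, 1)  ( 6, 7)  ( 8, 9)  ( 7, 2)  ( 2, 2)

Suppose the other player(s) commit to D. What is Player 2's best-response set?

u_2(P vs D) = 5
u_2(Q vs D) = 5
u_2(R vs D) = 5
u_2(S vs D) = 6
u_2(T vs D) = 1
max payoff 6 at {S}

P2 best: {S}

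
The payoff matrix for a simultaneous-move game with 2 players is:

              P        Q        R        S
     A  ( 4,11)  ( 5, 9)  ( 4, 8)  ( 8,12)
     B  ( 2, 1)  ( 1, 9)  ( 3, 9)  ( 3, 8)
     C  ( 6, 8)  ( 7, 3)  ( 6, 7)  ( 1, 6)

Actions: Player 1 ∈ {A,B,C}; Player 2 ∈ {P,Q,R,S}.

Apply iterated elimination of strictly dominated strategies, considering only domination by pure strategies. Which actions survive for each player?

Remaining: P1:{A,C} P2:{P,S}

P1 drop B (A beats it: P:4>2 Q:5>1 R:4>3 S:8>3)
P2 drop Q (P beats it: A:11>9 C:8>3)
P2 drop R (P beats it: A:11>8 C:8>7)
P1→{A,C} P2→{P,S}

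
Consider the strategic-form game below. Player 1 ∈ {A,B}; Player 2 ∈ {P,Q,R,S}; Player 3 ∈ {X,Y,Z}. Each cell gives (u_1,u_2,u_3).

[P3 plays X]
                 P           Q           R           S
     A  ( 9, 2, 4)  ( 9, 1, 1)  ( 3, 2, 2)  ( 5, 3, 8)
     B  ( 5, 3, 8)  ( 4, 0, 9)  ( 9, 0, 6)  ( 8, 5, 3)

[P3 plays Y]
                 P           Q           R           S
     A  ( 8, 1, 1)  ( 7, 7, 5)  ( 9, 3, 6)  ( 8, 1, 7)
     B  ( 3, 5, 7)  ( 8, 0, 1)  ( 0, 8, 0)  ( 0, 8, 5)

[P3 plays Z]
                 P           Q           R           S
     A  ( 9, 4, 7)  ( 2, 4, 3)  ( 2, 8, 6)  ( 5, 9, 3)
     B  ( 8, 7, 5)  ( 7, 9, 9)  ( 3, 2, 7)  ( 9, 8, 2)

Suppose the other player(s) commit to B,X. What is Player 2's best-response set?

P2 best: {S}

u_2(P vs B,X) = 3
u_2(Q vs B,X) = 0
u_2(R vs B,X) = 0
u_2(S vs B,X) = 5
max payoff 5 at {S}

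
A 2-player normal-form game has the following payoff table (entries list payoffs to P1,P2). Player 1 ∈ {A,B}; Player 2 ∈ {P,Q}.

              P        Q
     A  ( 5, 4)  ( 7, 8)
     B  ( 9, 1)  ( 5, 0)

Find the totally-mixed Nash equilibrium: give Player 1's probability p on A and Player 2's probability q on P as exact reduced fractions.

P1 indiff ⇒ q·5+(1-q)·7 = q·9+(1-q)·5 ⇒ q(-4) = (1-q)(-2) ⇒ q = 1/3
P2 indiff ⇒ p·4+(1-p)·1 = p·8+(1-p)·0 ⇒ p(-4) = (1-p)(-1) ⇒ p = 1/5

(p,q) = (1/5, 1/3)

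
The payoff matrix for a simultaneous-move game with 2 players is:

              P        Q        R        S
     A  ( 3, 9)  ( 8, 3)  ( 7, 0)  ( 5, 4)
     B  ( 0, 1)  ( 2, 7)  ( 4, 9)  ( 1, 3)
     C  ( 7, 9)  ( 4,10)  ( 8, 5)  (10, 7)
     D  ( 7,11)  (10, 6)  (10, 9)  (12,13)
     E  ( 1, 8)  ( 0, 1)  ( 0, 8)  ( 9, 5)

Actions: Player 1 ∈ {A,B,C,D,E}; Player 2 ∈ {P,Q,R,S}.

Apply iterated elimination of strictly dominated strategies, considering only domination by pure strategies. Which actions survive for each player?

Remaining: P1:{C,D} P2:{P,Q,S}

P1 drop A (D beats it: P:7>3 Q:10>8 R:10>7 S:12>5)
P1 drop B (C beats it: P:7>0 Q:4>2 R:8>4 S:10>1)
P1 drop E (C beats it: P:7>1 Q:4>0 R:8>0 S:10>9)
P2 drop R (P beats it: C:9>5 D:11>9)
P1→{C,D} P2→{P,Q,S}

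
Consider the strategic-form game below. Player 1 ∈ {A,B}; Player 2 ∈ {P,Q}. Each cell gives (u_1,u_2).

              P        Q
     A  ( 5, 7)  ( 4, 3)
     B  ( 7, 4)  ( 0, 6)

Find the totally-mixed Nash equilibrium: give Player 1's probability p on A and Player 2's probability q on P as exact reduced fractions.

P1 indiff ⇒ q·5+(1-q)·4 = q·7+(1-q)·0 ⇒ q(-2) = (1-q)(-4) ⇒ q = 2/3
P2 indiff ⇒ p·7+(1-p)·4 = p·3+(1-p)·6 ⇒ p(4) = (1-p)(2) ⇒ p = 1/3

P1 mixes 1/3 on A; P2 mixes 2/3 on P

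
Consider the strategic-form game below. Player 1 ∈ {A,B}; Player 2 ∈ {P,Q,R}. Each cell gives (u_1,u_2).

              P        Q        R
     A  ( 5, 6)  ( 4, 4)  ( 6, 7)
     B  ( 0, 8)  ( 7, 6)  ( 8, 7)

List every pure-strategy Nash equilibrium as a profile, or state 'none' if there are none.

No pure NE.

(A,P): not NE [P2→R gives 7>6]
(A,Q): not NE [P1→B gives 7>4; P2→R gives 7>4]
(A,R): not NE [P1→B gives 8>6]
(B,P): not NE [P1→A gives 5>0]
(B,Q): not NE [P2→P gives 8>6]
(B,R): not NE [P2→P gives 8>7]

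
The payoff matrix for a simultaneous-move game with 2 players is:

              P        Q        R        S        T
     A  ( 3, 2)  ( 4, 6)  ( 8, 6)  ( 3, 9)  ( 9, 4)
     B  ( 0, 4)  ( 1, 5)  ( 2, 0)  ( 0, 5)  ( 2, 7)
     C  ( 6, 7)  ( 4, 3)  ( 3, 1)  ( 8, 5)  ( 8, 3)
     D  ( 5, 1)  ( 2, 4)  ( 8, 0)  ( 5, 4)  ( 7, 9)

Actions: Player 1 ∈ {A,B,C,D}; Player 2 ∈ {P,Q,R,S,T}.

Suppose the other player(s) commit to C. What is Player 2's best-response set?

u_2(P vs C) = 7
u_2(Q vs C) = 3
u_2(R vs C) = 1
u_2(S vs C) = 5
u_2(T vs C) = 3
max payoff 7 at {P}

BR_2 = {P}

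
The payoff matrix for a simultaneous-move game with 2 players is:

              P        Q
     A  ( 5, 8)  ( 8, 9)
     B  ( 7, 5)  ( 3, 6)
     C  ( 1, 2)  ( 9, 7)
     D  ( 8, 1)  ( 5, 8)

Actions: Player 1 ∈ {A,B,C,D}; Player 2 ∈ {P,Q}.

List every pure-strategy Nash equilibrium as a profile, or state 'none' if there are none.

Nash profiles: (C,Q)

(A,P): not NE [P1→D gives 8>5; P2→Q gives 9>8]
(A,Q): not NE [P1→C gives 9>8]
(B,P): not NE [P1→D gives 8>7; P2→Q gives 6>5]
(B,Q): not NE [P1→C gives 9>3]
(C,P): not NE [P1→D gives 8>1; P2→Q gives 7>2]
(C,Q): NE
(D,P): not NE [P2→Q gives 8>1]
(D,Q): not NE [P1→C gives 9>5]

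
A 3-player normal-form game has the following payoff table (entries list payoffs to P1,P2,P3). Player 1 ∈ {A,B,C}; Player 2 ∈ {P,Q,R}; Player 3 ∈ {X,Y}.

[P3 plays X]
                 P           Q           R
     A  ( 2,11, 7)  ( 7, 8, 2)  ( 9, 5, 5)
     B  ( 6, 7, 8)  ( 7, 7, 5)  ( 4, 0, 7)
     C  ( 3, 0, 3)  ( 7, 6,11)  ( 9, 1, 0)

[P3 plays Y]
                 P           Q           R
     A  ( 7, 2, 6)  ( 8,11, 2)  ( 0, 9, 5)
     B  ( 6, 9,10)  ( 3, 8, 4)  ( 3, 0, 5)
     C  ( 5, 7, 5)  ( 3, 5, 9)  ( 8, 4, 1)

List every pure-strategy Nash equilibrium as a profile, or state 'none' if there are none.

(A,P,X): not NE [P1→B gives 6>2]
(A,P,Y): not NE [P2→Q gives 11>2; P3→X gives 7>6]
(A,Q,X): not NE [P2→P gives 11>8]
(A,Q,Y): NE
(A,R,X): not NE [P2→P gives 11>5]
(A,R,Y): not NE [P1→C gives 8>0; P2→Q gives 11>9]
(B,P,X): not NE [P3→Y gives 10>8]
(B,P,Y): not NE [P1→A gives 7>6]
(B,Q,X): NE
(B,Q,Y): not NE [P1→A gives 8>3; P2→P gives 9>8; P3→X gives 5>4]
(B,R,X): not NE [P1→C gives 9>4; P2→Q gives 7>0]
(B,R,Y): not NE [P1→C gives 8>3; P2→P gives 9>0; P3→X gives 7>5]
(C,P,X): not NE [P1→B gives 6>3; P2→Q gives 6>0; P3→Y gives 5>3]
(C,P,Y): not NE [P1→A gives 7>5]
(C,Q,X): NE
(C,Q,Y): not NE [P1→A gives 8>3; P2→P gives 7>5; P3→X gives 11>9]
(C,R,X): not NE [P2→Q gives 6>1; P3→Y gives 1>0]
(C,R,Y): not NE [P2→P gives 7>4]

NE set: (A,Q,Y), (B,Q,X), (C,Q,X)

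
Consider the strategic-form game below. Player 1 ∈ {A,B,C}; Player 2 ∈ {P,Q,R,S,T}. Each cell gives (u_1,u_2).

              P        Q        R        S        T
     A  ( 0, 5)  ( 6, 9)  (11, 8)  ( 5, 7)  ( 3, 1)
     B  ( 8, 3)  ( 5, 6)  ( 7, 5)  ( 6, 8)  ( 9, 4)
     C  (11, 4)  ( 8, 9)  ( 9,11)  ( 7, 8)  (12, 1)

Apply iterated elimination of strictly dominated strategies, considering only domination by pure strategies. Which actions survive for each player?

P1 drop B (C beats it: P:11>8 Q:8>5 R:9>7 S:7>6 T:12>9)
P2 drop P (Q beats it: A:9>5 C:9>4)
P2 drop S (Q beats it: A:9>7 C:9>8)
P2 drop T (Q beats it: A:9>1 C:9>1)
P1→{A,C} P2→{Q,R}

Survivors P1:{A,C} P2:{Q,R}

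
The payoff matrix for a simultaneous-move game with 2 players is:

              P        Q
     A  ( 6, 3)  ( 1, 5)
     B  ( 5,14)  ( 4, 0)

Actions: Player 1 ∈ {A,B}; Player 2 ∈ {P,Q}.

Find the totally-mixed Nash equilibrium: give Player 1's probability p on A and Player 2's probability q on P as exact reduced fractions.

(p,q) = (7/8, 3/4)

P1 indiff ⇒ q·6+(1-q)·1 = q·5+(1-q)·4 ⇒ q(1) = (1-q)(3) ⇒ q = 3/4
P2 indiff ⇒ p·3+(1-p)·14 = p·5+(1-p)·0 ⇒ p(-2) = (1-p)(-14) ⇒ p = 7/8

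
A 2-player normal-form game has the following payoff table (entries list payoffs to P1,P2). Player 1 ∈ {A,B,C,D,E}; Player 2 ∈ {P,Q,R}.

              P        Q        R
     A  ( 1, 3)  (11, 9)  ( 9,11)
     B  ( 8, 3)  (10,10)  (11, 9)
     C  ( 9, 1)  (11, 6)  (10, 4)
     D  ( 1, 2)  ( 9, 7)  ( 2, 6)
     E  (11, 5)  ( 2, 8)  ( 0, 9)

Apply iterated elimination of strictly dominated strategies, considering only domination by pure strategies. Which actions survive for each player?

P1 drop D (B beats it: P:8>1 Q:10>9 R:11>2)
P2 drop P (Q beats it: A:9>3 B:10>3 C:6>1 E:8>5)
P1 drop E (A beats it: Q:11>2 R:9>0)
P1→{A,B,C} P2→{Q,R}

Remaining: P1:{A,B,C} P2:{Q,R}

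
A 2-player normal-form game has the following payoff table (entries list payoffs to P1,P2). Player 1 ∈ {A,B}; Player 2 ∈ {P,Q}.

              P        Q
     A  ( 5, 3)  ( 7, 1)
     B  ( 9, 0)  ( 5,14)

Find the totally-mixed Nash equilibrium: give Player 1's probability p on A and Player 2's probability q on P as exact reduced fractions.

P1 indiff ⇒ q·5+(1-q)·7 = q·9+(1-q)·5 ⇒ q(-4) = (1-q)(-2) ⇒ q = 1/3
P2 indiff ⇒ p·3+(1-p)·0 = p·1+(1-p)·14 ⇒ p(2) = (1-p)(14) ⇒ p = 7/8

p=7/8, q=1/3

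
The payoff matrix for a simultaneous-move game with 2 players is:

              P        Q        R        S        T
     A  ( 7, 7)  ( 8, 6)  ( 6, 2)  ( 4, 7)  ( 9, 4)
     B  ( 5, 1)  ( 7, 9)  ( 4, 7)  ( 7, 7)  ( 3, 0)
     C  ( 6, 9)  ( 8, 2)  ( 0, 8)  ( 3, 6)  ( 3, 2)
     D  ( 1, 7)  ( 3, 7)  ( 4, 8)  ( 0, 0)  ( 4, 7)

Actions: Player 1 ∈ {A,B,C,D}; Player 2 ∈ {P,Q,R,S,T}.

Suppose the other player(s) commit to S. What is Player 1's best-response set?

u_1(A vs S) = 4
u_1(B vs S) = 7
u_1(C vs S) = 3
u_1(D vs S) = 0
max payoff 7 at {B}

argmax u_1 = {B}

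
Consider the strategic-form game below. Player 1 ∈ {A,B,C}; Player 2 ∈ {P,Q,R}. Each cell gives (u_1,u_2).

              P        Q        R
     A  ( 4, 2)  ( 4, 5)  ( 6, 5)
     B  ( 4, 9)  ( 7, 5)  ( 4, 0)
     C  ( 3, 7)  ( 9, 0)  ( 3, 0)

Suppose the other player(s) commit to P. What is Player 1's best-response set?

BR_1 = {A,B}

u_1(A vs P) = 4
u_1(B vs P) = 4
u_1(C vs P) = 3
max payoff 4 at {A,B}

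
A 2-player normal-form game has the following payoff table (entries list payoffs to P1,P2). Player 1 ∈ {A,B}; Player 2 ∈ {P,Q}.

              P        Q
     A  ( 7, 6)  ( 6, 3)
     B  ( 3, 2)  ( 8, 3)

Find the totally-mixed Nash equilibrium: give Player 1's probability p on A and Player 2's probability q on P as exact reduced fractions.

P1 indiff ⇒ q·7+(1-q)·6 = q·3+(1-q)·8 ⇒ q(4) = (1-q)(2) ⇒ q = 1/3
P2 indiff ⇒ p·6+(1-p)·2 = p·3+(1-p)·3 ⇒ p(3) = (1-p)(1) ⇒ p = 1/4

p=1/4, q=1/3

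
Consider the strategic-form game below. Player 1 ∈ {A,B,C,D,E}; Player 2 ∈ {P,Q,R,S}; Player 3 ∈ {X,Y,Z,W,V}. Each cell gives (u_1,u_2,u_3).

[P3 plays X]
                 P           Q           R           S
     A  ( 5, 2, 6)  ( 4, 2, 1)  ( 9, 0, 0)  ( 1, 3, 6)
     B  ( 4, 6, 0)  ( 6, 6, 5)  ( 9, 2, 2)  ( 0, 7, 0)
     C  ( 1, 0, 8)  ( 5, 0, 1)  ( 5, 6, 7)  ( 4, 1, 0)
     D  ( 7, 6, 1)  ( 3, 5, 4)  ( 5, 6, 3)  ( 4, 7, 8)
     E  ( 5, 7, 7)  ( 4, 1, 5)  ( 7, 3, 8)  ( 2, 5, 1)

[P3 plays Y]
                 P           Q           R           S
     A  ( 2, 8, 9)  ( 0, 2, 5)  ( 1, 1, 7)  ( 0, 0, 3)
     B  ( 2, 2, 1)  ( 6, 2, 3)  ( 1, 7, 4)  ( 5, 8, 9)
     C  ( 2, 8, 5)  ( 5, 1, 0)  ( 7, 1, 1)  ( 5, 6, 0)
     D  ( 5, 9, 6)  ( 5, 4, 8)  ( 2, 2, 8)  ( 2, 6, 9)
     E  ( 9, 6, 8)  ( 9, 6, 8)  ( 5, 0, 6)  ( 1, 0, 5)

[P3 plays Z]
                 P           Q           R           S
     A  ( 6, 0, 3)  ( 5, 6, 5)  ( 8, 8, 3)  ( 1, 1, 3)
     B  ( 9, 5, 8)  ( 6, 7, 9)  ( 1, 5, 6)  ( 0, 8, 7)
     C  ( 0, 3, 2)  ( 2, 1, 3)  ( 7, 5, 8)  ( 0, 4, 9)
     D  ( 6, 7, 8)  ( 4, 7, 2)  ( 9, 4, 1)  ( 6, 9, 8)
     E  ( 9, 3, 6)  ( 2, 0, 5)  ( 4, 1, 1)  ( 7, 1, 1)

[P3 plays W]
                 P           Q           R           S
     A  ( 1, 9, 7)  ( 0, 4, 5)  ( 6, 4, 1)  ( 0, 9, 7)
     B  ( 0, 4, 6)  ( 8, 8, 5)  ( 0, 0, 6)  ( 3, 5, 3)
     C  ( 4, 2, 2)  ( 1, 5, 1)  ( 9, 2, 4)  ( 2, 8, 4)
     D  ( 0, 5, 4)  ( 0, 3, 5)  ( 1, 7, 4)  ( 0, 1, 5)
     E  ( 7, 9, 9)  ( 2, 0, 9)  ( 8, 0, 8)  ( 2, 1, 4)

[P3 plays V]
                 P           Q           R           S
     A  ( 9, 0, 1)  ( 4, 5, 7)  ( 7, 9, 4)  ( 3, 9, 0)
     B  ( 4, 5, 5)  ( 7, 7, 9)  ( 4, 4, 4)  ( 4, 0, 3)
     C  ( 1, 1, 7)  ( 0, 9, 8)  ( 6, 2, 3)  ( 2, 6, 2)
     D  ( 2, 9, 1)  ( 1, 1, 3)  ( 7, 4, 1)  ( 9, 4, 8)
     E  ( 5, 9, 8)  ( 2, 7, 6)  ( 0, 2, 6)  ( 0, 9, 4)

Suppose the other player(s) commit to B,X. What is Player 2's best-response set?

BR_2 = {S}

u_2(P vs B,X) = 6
u_2(Q vs B,X) = 6
u_2(R vs B,X) = 2
u_2(S vs B,X) = 7
max payoff 7 at {S}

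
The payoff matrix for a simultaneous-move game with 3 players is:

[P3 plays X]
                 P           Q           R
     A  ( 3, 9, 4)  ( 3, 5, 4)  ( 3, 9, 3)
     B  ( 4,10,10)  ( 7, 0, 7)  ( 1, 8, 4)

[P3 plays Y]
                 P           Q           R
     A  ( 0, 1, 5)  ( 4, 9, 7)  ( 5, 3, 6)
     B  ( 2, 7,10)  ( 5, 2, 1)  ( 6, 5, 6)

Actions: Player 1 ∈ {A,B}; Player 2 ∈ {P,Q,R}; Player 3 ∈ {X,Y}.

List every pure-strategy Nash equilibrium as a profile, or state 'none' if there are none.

PSNE = {(B,P,X), (B,P,Y)}

(A,P,X): not NE [P1→B gives 4>3; P3→Y gives 5>4]
(A,P,Y): not NE [P1→B gives 2>0; P2→Q gives 9>1]
(A,Q,X): not NE [P1→B gives 7>3; P2→R gives 9>5; P3→Y gives 7>4]
(A,Q,Y): not NE [P1→B gives 5>4]
(A,R,X): not NE [P3→Y gives 6>3]
(A,R,Y): not NE [P1→B gives 6>5; P2→Q gives 9>3]
(B,P,X): NE
(B,P,Y): NE
(B,Q,X): not NE [P2→P gives 10>0]
(B,Q,Y): not NE [P2→P gives 7>2; P3→X gives 7>1]
(B,R,X): not NE [P1→A gives 3>1; P2→P gives 10>8; P3→Y gives 6>4]
(B,R,Y): not NE [P2→P gives 7>5]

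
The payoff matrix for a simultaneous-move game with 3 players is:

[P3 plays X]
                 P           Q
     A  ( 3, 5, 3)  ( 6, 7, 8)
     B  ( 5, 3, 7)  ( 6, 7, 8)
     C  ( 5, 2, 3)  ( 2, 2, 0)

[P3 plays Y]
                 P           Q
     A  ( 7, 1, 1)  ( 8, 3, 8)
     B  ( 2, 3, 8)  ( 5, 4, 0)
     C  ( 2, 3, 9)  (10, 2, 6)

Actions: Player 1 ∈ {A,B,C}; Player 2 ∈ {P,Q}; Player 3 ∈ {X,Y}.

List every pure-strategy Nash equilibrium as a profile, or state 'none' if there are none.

(A,P,X): not NE [P1→C gives 5>3; P2→Q gives 7>5]
(A,P,Y): not NE [P2→Q gives 3>1; P3→X gives 3>1]
(A,Q,X): NE
(A,Q,Y): not NE [P1→C gives 10>8]
(B,P,X): not NE [P2→Q gives 7>3; P3→Y gives 8>7]
(B,P,Y): not NE [P1→A gives 7>2; P2→Q gives 4>3]
(B,Q,X): NE
(B,Q,Y): not NE [P1→C gives 10>5; P3→X gives 8>0]
(C,P,X): not NE [P3→Y gives 9>3]
(C,P,Y): not NE [P1→A gives 7>2]
(C,Q,X): not NE [P1→B gives 6>2; P3→Y gives 6>0]
(C,Q,Y): not NE [P2→P gives 3>2]

PSNE = {(A,Q,X), (B,Q,X)}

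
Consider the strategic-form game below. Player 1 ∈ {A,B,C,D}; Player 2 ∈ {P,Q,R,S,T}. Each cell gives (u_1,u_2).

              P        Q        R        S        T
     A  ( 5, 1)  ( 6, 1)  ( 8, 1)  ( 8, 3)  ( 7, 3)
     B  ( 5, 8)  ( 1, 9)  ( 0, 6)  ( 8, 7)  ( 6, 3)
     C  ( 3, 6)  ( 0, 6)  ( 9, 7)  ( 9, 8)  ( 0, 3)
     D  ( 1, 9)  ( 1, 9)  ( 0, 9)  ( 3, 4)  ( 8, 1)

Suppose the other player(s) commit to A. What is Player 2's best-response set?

u_2(P vs A) = 1
u_2(Q vs A) = 1
u_2(R vs A) = 1
u_2(S vs A) = 3
u_2(T vs A) = 3
max payoff 3 at {S,T}

P2 best: {S,T}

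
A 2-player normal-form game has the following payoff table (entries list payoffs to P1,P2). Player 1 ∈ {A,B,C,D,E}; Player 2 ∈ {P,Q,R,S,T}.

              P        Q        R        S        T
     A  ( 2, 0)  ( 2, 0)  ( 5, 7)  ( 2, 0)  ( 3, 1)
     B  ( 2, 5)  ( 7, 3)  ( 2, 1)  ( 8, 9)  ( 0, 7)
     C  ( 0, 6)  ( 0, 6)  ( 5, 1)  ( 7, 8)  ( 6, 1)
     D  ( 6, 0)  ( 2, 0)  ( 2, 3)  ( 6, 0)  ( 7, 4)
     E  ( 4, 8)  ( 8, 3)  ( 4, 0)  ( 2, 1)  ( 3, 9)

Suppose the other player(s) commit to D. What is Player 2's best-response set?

u_2(P vs D) = 0
u_2(Q vs D) = 0
u_2(R vs D) = 3
u_2(S vs D) = 0
u_2(T vs D) = 4
max payoff 4 at {T}

P2 best: {T}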